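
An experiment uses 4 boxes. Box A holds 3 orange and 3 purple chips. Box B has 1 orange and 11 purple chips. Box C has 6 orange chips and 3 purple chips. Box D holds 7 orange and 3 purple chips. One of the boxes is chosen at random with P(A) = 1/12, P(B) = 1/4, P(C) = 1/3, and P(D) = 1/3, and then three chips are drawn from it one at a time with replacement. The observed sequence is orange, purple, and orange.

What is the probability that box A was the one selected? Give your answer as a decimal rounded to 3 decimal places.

Compute the likelihood of the observed sequence for each case: P(data | box A) = (3/6)(3/6)(3/6) = 0.125; P(data | box B) = (1/12)(11/12)(1/12) = 0.0063657; P(data | box C) = (6/9)(3/9)(6/9) = 0.14815; P(data | box D) = (7/10)(3/10)(7/10) = 0.147.
Multiplying each by its prior: 1/12 · 0.125 = 0.010417, 1/4 · 0.0063657 = 0.0015914, 1/3 · 0.14815 = 0.049383, 1/3 · 0.147 = 0.049; these sum to 0.11039.
Hence P(box A | data) = (0.010417) / (0.11039) = 0.094362.

0.094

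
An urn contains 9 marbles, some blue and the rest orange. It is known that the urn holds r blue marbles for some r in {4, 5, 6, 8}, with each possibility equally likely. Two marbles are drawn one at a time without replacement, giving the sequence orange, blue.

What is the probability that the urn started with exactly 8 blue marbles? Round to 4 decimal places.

0.1212

The likelihood of the observed sequence under each hypothesis: P(data | r = 4) = (5/9)(4/8) = 5/18; P(data | r = 5) = (4/9)(5/8) = 5/18; P(data | r = 6) = (3/9)(6/8) = 1/4; P(data | r = 8) = (1/9)(8/8) = 1/9.
Weighting by the prior gives 1/4 · 5/18 = 5/72, 1/4 · 5/18 = 5/72, 1/4 · 1/4 = 1/16, 1/4 · 1/9 = 1/36; summing to 11/48.
Therefore the posterior P(r = 8 | data) = (1/36) / (11/48) = 4/33.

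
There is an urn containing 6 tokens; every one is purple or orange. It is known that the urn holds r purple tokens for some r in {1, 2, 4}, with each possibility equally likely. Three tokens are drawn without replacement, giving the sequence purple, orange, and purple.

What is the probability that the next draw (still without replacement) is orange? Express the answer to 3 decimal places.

The likelihood of the observed sequence under each hypothesis: P(data | r = 1) = (1/6)(5/5)(0/4) = 0; P(data | r = 2) = (2/6)(4/5)(1/4) = 1/15; P(data | r = 4) = (4/6)(2/5)(3/4) = 1/5.
Multiplying each by its prior: 1/3 · 0 = 0, 1/3 · 1/15 = 1/45, 1/3 · 1/5 = 1/15; these sum to 4/45.
Normalising, the posterior is P(r = 1 | data) = 0, P(r = 2 | data) = 1/4, P(r = 4 | data) = 3/4.
So P(orange next | data) = Σ P(orange next | H) P(H | data) = (1)(1/4) + (1/3)(3/4) = 1/2.

0.500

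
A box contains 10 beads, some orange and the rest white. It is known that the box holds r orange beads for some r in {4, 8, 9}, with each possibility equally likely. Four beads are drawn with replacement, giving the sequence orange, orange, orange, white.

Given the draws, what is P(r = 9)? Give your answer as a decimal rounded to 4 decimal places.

Under each hypothesis, the probability of the observed sequence is: P(data | r = 4) = (4/10)(4/10)(4/10)(6/10) = 0.0384; P(data | r = 8) = (8/10)(8/10)(8/10)(2/10) = 0.1024; P(data | r = 9) = (9/10)(9/10)(9/10)(1/10) = 0.0729.
Multiplying each by its prior: 1/3 · 0.0384 = 0.0128, 1/3 · 0.1024 = 0.034133, 1/3 · 0.0729 = 0.0243; with total 0.071233.
Therefore the posterior P(r = 9 | data) = (0.0243) / (0.071233) = 0.34113.

0.3411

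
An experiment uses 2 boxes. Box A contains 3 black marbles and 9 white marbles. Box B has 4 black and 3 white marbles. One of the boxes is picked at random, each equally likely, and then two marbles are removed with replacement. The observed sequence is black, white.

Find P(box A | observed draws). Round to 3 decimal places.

0.434

Compute the likelihood of the observed sequence for each case: P(data | box A) = (3/12)(9/12) = 0.1875; P(data | box B) = (4/7)(3/7) = 0.2449.
Weighting by the prior gives 1/2 · 0.1875 = 0.09375, 1/2 · 0.2449 = 0.12245; summing to 0.2162.
By Bayes' rule, P(box A | data) = (0.09375) / (0.2162) = 0.43363.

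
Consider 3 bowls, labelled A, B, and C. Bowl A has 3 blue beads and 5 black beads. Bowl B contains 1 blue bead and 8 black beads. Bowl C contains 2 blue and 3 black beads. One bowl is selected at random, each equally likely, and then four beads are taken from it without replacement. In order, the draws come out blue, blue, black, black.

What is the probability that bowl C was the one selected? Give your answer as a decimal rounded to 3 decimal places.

Under each hypothesis, the probability of the observed sequence is: P(data | bowl A) = (3/8)(2/7)(5/6)(4/5) = 1/14; P(data | bowl B) = (1/9)(0/8) = 0; P(data | bowl C) = (2/5)(1/4)(3/3)(2/2) = 1/10.
Multiplying each by its prior: 1/3 · 1/14 = 1/42, 1/3 · 0 = 0, 1/3 · 1/10 = 1/30; summing to 2/35.
So P(bowl C | data) = (1/30) / (2/35) = 7/12.

0.583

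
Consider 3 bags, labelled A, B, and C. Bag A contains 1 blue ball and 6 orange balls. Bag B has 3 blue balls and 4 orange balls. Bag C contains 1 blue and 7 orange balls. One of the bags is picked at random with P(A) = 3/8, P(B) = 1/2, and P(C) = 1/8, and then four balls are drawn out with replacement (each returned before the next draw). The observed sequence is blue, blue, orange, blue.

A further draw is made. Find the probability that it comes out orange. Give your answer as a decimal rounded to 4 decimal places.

Compute the likelihood of the observed sequence for each case: P(data | bag A) = (1/7)(1/7)(6/7)(1/7) = 0.002499; P(data | bag B) = (3/7)(3/7)(4/7)(3/7) = 0.044981; P(data | bag C) = (1/8)(1/8)(7/8)(1/8) = 0.001709.
Multiplying each by its prior: 3/8 · 0.002499 = 0.00093711, 1/2 · 0.044981 = 0.022491, 1/8 · 0.001709 = 0.00021362; with total 0.023641.
The posterior is then P(bag A | data) = 0.039639, P(bag B | data) = 0.95133, P(bag C | data) = 0.009036.
The predictive probability is P(orange next | data) = (6/7)(0.039639) + (4/7)(0.95133) + (7/8)(0.009036) = 0.5855.

0.5855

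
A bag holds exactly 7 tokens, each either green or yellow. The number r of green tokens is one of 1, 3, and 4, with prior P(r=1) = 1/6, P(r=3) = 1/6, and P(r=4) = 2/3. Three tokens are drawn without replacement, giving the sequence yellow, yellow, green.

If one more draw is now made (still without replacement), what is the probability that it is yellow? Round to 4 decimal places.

For each hypothesis, P(data | H) works out to: P(data | r = 1) = (6/7)(5/6)(1/5) = 1/7; P(data | r = 3) = (4/7)(3/6)(3/5) = 6/35; P(data | r = 4) = (3/7)(2/6)(4/5) = 4/35.
Weighting by the prior gives 1/6 · 1/7 = 1/42, 1/6 · 6/35 = 1/35, 2/3 · 4/35 = 8/105; summing to 9/70.
The posterior is then P(r = 1 | data) = 5/27, P(r = 3 | data) = 2/9, P(r = 4 | data) = 16/27.
The predictive probability is P(yellow next | data) = (1)(5/27) + (1/2)(2/9) + (1/4)(16/27) = 4/9.

0.4444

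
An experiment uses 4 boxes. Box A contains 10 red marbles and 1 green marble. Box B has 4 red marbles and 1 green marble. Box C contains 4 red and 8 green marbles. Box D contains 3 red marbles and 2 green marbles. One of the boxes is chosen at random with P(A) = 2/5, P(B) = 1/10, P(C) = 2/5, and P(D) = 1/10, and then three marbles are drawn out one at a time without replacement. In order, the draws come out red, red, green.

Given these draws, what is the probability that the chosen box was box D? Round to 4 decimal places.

0.1897

The likelihood of the observed sequence under each hypothesis: P(data | box A) = (10/11)(9/10)(1/9) = 1/11; P(data | box B) = (4/5)(3/4)(1/3) = 1/5; P(data | box C) = (4/12)(3/11)(8/10) = 4/55; P(data | box D) = (3/5)(2/4)(2/3) = 1/5.
The prior-weighted likelihoods are 2/5 · 1/11 = 2/55, 1/10 · 1/5 = 1/50, 2/5 · 4/55 = 8/275, 1/10 · 1/5 = 1/50; these sum to 29/275.
Hence P(box D | data) = (1/50) / (29/275) = 11/58.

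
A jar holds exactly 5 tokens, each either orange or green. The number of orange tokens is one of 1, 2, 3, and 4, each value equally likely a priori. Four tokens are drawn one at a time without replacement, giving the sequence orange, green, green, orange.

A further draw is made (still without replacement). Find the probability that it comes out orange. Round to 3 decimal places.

0.500

Under each hypothesis, the probability of the observed sequence is: P(data | r = 1) = (1/5)(4/4)(3/3)(0/2) = 0; P(data | r = 2) = (2/5)(3/4)(2/3)(1/2) = 1/10; P(data | r = 3) = (3/5)(2/4)(1/3)(2/2) = 1/10; P(data | r = 4) = (4/5)(1/4)(0/3) = 0.
Multiplying each by its prior: 1/4 · 0 = 0, 1/4 · 1/10 = 1/40, 1/4 · 1/10 = 1/40, 1/4 · 0 = 0; these sum to 1/20.
The posterior is then P(r = 1 | data) = 0, P(r = 2 | data) = 1/2, P(r = 3 | data) = 1/2, P(r = 4 | data) = 0.
Averaging over the posterior, P(orange next | data) = (0)(1/2) + (1)(1/2) = 1/2.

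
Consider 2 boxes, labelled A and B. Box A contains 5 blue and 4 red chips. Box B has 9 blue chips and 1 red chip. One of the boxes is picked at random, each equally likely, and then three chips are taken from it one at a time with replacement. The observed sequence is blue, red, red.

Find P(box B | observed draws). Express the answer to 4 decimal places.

0.0758

The likelihood of the observed sequence under each hypothesis: P(data | box A) = (5/9)(4/9)(4/9) = 0.10974; P(data | box B) = (9/10)(1/10)(1/10) = 0.009.
Weighting by the prior gives 1/2 · 0.10974 = 0.05487, 1/2 · 0.009 = 0.0045; these sum to 0.05937.
So P(box B | data) = (0.0045) / (0.05937) = 0.075796.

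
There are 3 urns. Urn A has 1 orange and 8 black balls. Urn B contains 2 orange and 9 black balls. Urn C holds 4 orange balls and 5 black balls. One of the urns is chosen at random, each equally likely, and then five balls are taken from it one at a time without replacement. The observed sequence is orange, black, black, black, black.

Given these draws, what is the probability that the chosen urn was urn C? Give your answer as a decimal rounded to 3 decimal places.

For each hypothesis, P(data | H) works out to: P(data | urn A) = (1/9)(8/8)(7/7)(6/6)(5/5) = 0.11111; P(data | urn B) = (2/11)(9/10)(8/9)(7/8)(6/7) = 0.10909; P(data | urn C) = (4/9)(5/8)(4/7)(3/6)(2/5) = 0.031746.
The prior-weighted likelihoods are 1/3 · 0.11111 = 0.037037, 1/3 · 0.10909 = 0.036364, 1/3 · 0.031746 = 0.010582; with total 0.083983.
By Bayes' rule, P(urn C | data) = (0.010582) / (0.083983) = 0.126.

0.126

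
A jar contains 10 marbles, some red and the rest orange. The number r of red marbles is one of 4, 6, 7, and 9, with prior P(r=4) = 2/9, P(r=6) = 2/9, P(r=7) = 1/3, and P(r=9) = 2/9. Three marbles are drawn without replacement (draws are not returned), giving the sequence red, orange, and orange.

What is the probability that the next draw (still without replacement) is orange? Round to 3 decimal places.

The likelihood of the observed sequence under each hypothesis: P(data | r = 4) = (4/10)(6/9)(5/8) = 1/6; P(data | r = 6) = (6/10)(4/9)(3/8) = 1/10; P(data | r = 7) = (7/10)(3/9)(2/8) = 7/120; P(data | r = 9) = (9/10)(1/9)(0/8) = 0.
Weighting by the prior gives 2/9 · 1/6 = 1/27, 2/9 · 1/10 = 1/45, 1/3 · 7/120 = 7/360, 2/9 · 0 = 0; these sum to 17/216.
Normalising, the posterior is P(r = 4 | data) = 8/17, P(r = 6 | data) = 24/85, P(r = 7 | data) = 21/85, P(r = 9 | data) = 0.
The predictive probability is P(orange next | data) = (4/7)(8/17) + (2/7)(24/85) + (1/7)(21/85) = 229/595.

0.385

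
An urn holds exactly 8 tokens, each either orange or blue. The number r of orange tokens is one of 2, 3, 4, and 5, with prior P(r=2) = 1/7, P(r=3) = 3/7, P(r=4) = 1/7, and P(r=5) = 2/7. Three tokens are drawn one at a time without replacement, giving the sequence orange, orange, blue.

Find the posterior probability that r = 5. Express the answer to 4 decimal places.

0.4444

For each hypothesis, P(data | H) works out to: P(data | r = 2) = (2/8)(1/7)(6/6) = 1/28; P(data | r = 3) = (3/8)(2/7)(5/6) = 5/56; P(data | r = 4) = (4/8)(3/7)(4/6) = 1/7; P(data | r = 5) = (5/8)(4/7)(3/6) = 5/28.
Multiplying each by its prior: 1/7 · 1/28 = 1/196, 3/7 · 5/56 = 15/392, 1/7 · 1/7 = 1/49, 2/7 · 5/28 = 5/98; these sum to 45/392.
So P(r = 5 | data) = (5/98) / (45/392) = 4/9.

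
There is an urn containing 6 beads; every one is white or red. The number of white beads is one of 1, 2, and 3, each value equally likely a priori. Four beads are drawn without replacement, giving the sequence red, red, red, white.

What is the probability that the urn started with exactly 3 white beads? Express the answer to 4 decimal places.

0.1429

The likelihood of the observed sequence under each hypothesis: P(data | r = 1) = (5/6)(4/5)(3/4)(1/3) = 1/6; P(data | r = 2) = (4/6)(3/5)(2/4)(2/3) = 2/15; P(data | r = 3) = (3/6)(2/5)(1/4)(3/3) = 1/20.
The prior-weighted likelihoods are 1/3 · 1/6 = 1/18, 1/3 · 2/15 = 2/45, 1/3 · 1/20 = 1/60; summing to 7/60.
By Bayes' rule, P(r = 3 | data) = (1/60) / (7/60) = 1/7.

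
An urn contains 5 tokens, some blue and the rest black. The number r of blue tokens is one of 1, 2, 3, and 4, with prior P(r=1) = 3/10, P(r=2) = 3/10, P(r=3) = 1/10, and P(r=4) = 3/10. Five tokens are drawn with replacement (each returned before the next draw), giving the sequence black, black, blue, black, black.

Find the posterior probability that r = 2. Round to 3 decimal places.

0.370

Under each hypothesis, the probability of the observed sequence is: P(data | r = 1) = (4/5)(4/5)(1/5)(4/5)(4/5) = 0.08192; P(data | r = 2) = (3/5)(3/5)(2/5)(3/5)(3/5) = 0.05184; P(data | r = 3) = (2/5)(2/5)(3/5)(2/5)(2/5) = 0.01536; P(data | r = 4) = (1/5)(1/5)(4/5)(1/5)(1/5) = 0.00128.
Weighting by the prior gives 3/10 · 0.08192 = 0.024576, 3/10 · 0.05184 = 0.015552, 1/10 · 0.01536 = 0.001536, 3/10 · 0.00128 = 0.000384; summing to 0.042048.
So P(r = 2 | data) = (0.015552) / (0.042048) = 0.36986.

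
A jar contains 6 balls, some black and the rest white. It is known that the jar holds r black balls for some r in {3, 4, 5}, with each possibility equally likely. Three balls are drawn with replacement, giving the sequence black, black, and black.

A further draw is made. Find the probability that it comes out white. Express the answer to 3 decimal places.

The likelihood of the observed sequence under each hypothesis: P(data | r = 3) = (3/6)(3/6)(3/6) = 1/8; P(data | r = 4) = (4/6)(4/6)(4/6) = 8/27; P(data | r = 5) = (5/6)(5/6)(5/6) = 125/216.
Multiplying each by its prior: 1/3 · 1/8 = 1/24, 1/3 · 8/27 = 8/81, 1/3 · 125/216 = 125/648; with total 1/3.
Normalising, the posterior is P(r = 3 | data) = 1/8, P(r = 4 | data) = 8/27, P(r = 5 | data) = 125/216.
So P(white next | data) = Σ P(white next | H) P(H | data) = (1/2)(1/8) + (1/3)(8/27) + (1/6)(125/216) = 167/648.

0.258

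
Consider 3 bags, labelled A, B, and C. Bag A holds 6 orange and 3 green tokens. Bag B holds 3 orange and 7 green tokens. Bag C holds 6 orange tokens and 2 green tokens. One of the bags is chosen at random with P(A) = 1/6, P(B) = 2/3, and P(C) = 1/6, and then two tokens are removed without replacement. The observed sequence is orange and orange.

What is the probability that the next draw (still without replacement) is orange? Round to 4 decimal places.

0.5156

For each hypothesis, P(data | H) works out to: P(data | bag A) = (6/9)(5/8) = 5/12; P(data | bag B) = (3/10)(2/9) = 1/15; P(data | bag C) = (6/8)(5/7) = 15/28.
Multiplying each by its prior: 1/6 · 5/12 = 5/72, 2/3 · 1/15 = 2/45, 1/6 · 15/28 = 5/56; these sum to 64/315.
Normalising, the posterior is P(bag A | data) = 175/512, P(bag B | data) = 7/32, P(bag C | data) = 225/512.
The predictive probability is P(orange next | data) = (4/7)(175/512) + (1/8)(7/32) + (2/3)(225/512) = 33/64.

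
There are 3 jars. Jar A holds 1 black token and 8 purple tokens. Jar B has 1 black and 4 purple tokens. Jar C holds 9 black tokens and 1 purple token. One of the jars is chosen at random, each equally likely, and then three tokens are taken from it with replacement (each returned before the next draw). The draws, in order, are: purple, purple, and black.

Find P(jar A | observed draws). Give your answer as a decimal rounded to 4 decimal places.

For each hypothesis, P(data | H) works out to: P(data | jar A) = (8/9)(8/9)(1/9) = 0.087791; P(data | jar B) = (4/5)(4/5)(1/5) = 0.128; P(data | jar C) = (1/10)(1/10)(9/10) = 0.009.
Multiplying each by its prior: 1/3 · 0.087791 = 0.029264, 1/3 · 0.128 = 0.042667, 1/3 · 0.009 = 0.003; summing to 0.07493.
Therefore the posterior P(jar A | data) = (0.029264) / (0.07493) = 0.39055.

0.3905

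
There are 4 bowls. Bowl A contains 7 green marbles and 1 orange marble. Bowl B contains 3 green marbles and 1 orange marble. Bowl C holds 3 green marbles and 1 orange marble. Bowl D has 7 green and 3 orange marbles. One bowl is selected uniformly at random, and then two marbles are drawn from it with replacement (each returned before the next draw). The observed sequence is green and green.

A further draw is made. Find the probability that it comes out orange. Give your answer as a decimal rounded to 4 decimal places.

0.2201

For each hypothesis, P(data | H) works out to: P(data | bowl A) = (7/8)(7/8) = 0.76562; P(data | bowl B) = (3/4)(3/4) = 0.5625; P(data | bowl C) = (3/4)(3/4) = 0.5625; P(data | bowl D) = (7/10)(7/10) = 0.49.
The prior-weighted likelihoods are 1/4 · 0.76562 = 0.19141, 1/4 · 0.5625 = 0.14062, 1/4 · 0.5625 = 0.14062, 1/4 · 0.49 = 0.1225; these sum to 0.59516.
Dividing through by the total gives posterior P(bowl A | data) = 0.32161, P(bowl B | data) = 0.23628, P(bowl C | data) = 0.23628, P(bowl D | data) = 0.20583.
So P(orange next | data) = Σ P(orange next | H) P(H | data) = (1/8)(0.32161) + (1/4)(0.23628) + (1/4)(0.23628) + (3/10)(0.20583) = 0.22009.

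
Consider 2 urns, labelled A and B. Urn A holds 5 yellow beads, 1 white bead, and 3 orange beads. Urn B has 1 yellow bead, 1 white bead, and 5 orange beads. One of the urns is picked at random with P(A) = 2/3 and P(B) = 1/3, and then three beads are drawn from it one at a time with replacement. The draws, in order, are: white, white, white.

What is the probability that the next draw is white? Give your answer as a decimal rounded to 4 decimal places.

For each hypothesis, P(data | H) works out to: P(data | urn A) = (1/9)(1/9)(1/9) = 0.0013717; P(data | urn B) = (1/7)(1/7)(1/7) = 0.0029155.
The prior-weighted likelihoods are 2/3 · 0.0013717 = 0.00091449, 1/3 · 0.0029155 = 0.00097182; summing to 0.0018863.
The posterior is then P(urn A | data) = 0.48481, P(urn B | data) = 0.51519.
So P(white next | data) = Σ P(white next | H) P(H | data) = (1/9)(0.48481) + (1/7)(0.51519) = 0.12747.

0.1275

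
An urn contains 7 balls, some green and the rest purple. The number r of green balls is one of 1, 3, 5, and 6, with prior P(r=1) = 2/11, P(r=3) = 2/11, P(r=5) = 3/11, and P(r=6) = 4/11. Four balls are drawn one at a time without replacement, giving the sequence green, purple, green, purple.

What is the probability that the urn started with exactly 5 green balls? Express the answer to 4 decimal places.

0.4545

For each hypothesis, P(data | H) works out to: P(data | r = 1) = (1/7)(6/6)(0/5) = 0; P(data | r = 3) = (3/7)(4/6)(2/5)(3/4) = 3/35; P(data | r = 5) = (5/7)(2/6)(4/5)(1/4) = 1/21; P(data | r = 6) = (6/7)(1/6)(5/5)(0/4) = 0.
Weighting by the prior gives 2/11 · 0 = 0, 2/11 · 3/35 = 6/385, 3/11 · 1/21 = 1/77, 4/11 · 0 = 0; with total 1/35.
Therefore the posterior P(r = 5 | data) = (1/77) / (1/35) = 5/11.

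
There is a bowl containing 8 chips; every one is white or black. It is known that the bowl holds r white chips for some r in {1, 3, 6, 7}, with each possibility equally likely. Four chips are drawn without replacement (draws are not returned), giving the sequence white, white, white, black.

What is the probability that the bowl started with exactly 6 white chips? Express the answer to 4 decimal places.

Under each hypothesis, the probability of the observed sequence is: P(data | r = 1) = (1/8)(0/7) = 0; P(data | r = 3) = (3/8)(2/7)(1/6)(5/5) = 1/56; P(data | r = 6) = (6/8)(5/7)(4/6)(2/5) = 1/7; P(data | r = 7) = (7/8)(6/7)(5/6)(1/5) = 1/8.
Multiplying each by its prior: 1/4 · 0 = 0, 1/4 · 1/56 = 1/224, 1/4 · 1/7 = 1/28, 1/4 · 1/8 = 1/32; with total 1/14.
So P(r = 6 | data) = (1/28) / (1/14) = 1/2.

0.5000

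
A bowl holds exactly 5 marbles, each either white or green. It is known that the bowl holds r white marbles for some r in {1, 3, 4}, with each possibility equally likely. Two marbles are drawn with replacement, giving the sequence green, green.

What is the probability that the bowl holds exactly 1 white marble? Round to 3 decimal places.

Compute the likelihood of the observed sequence for each case: P(data | r = 1) = (4/5)(4/5) = 16/25; P(data | r = 3) = (2/5)(2/5) = 4/25; P(data | r = 4) = (1/5)(1/5) = 1/25.
Weighting by the prior gives 1/3 · 16/25 = 16/75, 1/3 · 4/25 = 4/75, 1/3 · 1/25 = 1/75; these sum to 7/25.
Therefore the posterior P(r = 1 | data) = (16/75) / (7/25) = 16/21.

0.762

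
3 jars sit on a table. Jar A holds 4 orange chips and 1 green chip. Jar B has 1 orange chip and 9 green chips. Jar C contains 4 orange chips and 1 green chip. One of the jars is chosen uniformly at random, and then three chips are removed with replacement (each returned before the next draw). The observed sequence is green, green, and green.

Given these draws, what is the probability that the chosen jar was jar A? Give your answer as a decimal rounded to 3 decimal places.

The likelihood of the observed sequence under each hypothesis: P(data | jar A) = (1/5)(1/5)(1/5) = 1/125; P(data | jar B) = (9/10)(9/10)(9/10) = 729/1000; P(data | jar C) = (1/5)(1/5)(1/5) = 1/125.
The prior-weighted likelihoods are 1/3 · 1/125 = 1/375, 1/3 · 729/1000 = 243/1000, 1/3 · 1/125 = 1/375; with total 149/600.
Therefore the posterior P(jar A | data) = (1/375) / (149/600) = 8/745.

0.011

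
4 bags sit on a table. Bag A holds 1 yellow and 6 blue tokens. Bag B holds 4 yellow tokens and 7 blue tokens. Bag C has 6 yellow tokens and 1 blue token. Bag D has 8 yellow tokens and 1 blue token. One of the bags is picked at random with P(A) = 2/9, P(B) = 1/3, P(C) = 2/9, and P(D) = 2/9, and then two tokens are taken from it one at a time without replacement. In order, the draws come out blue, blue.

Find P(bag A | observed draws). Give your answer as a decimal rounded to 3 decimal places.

Compute the likelihood of the observed sequence for each case: P(data | bag A) = (6/7)(5/6) = 0.71429; P(data | bag B) = (7/11)(6/10) = 0.38182; P(data | bag C) = (1/7)(0/6) = 0; P(data | bag D) = (1/9)(0/8) = 0.
The prior-weighted likelihoods are 2/9 · 0.71429 = 0.15873, 1/3 · 0.38182 = 0.12727, 2/9 · 0 = 0, 2/9 · 0 = 0; with total 0.286.
By Bayes' rule, P(bag A | data) = (0.15873) / (0.286) = 0.55499.

0.555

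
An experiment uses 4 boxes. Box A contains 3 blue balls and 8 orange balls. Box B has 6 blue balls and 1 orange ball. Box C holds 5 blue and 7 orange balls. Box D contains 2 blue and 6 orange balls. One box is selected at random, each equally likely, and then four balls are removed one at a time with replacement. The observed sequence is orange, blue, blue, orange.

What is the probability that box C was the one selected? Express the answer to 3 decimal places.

0.398

For each hypothesis, P(data | H) works out to: P(data | box A) = (8/11)(3/11)(3/11)(8/11) = 0.039342; P(data | box B) = (1/7)(6/7)(6/7)(1/7) = 0.014994; P(data | box C) = (7/12)(5/12)(5/12)(7/12) = 0.059076; P(data | box D) = (6/8)(2/8)(2/8)(6/8) = 0.035156.
Multiplying each by its prior: 1/4 · 0.039342 = 0.0098354, 1/4 · 0.014994 = 0.0037484, 1/4 · 0.059076 = 0.014769, 1/4 · 0.035156 = 0.0087891; these sum to 0.037142.
By Bayes' rule, P(box C | data) = (0.014769) / (0.037142) = 0.39764.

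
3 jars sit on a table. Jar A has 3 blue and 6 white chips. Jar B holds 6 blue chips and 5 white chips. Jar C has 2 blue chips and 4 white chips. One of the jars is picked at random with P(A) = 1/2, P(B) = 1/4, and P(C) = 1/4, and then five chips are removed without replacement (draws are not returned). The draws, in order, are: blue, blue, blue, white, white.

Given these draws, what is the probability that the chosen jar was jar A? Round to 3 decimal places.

For each hypothesis, P(data | H) works out to: P(data | jar A) = (3/9)(2/8)(1/7)(6/6)(5/5) = 0.011905; P(data | jar B) = (6/11)(5/10)(4/9)(5/8)(4/7) = 0.04329; P(data | jar C) = (2/6)(1/5)(0/4) = 0.
The prior-weighted likelihoods are 1/2 · 0.011905 = 0.0059524, 1/4 · 0.04329 = 0.010823, 1/4 · 0 = 0; summing to 0.016775.
By Bayes' rule, P(jar A | data) = (0.0059524) / (0.016775) = 0.35484.

0.355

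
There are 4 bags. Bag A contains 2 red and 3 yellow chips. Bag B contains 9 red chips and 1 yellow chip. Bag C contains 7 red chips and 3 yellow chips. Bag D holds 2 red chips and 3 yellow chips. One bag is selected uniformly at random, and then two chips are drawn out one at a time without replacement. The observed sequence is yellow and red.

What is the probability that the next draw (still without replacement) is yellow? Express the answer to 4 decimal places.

For each hypothesis, P(data | H) works out to: P(data | bag A) = (3/5)(2/4) = 3/10; P(data | bag B) = (1/10)(9/9) = 1/10; P(data | bag C) = (3/10)(7/9) = 7/30; P(data | bag D) = (3/5)(2/4) = 3/10.
The prior-weighted likelihoods are 1/4 · 3/10 = 3/40, 1/4 · 1/10 = 1/40, 1/4 · 7/30 = 7/120, 1/4 · 3/10 = 3/40; with total 7/30.
Dividing through by the total gives posterior P(bag A | data) = 9/28, P(bag B | data) = 3/28, P(bag C | data) = 1/4, P(bag D | data) = 9/28.
So P(yellow next | data) = Σ P(yellow next | H) P(H | data) = (2/3)(9/28) + (0)(3/28) + (1/4)(1/4) + (2/3)(9/28) = 55/112.

0.4911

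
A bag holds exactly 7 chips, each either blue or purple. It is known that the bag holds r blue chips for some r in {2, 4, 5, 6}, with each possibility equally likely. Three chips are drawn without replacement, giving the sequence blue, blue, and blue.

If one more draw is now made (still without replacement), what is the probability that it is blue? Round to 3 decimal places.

For each hypothesis, P(data | H) works out to: P(data | r = 2) = (2/7)(1/6)(0/5) = 0; P(data | r = 4) = (4/7)(3/6)(2/5) = 4/35; P(data | r = 5) = (5/7)(4/6)(3/5) = 2/7; P(data | r = 6) = (6/7)(5/6)(4/5) = 4/7.
Multiplying each by its prior: 1/4 · 0 = 0, 1/4 · 4/35 = 1/35, 1/4 · 2/7 = 1/14, 1/4 · 4/7 = 1/7; with total 17/70.
Normalising, the posterior is P(r = 2 | data) = 0, P(r = 4 | data) = 2/17, P(r = 5 | data) = 5/17, P(r = 6 | data) = 10/17.
Averaging over the posterior, P(blue next | data) = (1/4)(2/17) + (1/2)(5/17) + (3/4)(10/17) = 21/34.

0.618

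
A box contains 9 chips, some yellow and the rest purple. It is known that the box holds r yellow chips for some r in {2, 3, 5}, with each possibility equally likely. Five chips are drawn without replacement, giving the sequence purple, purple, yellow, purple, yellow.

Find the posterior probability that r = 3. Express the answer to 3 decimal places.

Compute the likelihood of the observed sequence for each case: P(data | r = 2) = (7/9)(6/8)(2/7)(5/6)(1/5) = 1/36; P(data | r = 3) = (6/9)(5/8)(3/7)(4/6)(2/5) = 1/21; P(data | r = 5) = (4/9)(3/8)(5/7)(2/6)(4/5) = 2/63.
Multiplying each by its prior: 1/3 · 1/36 = 1/108, 1/3 · 1/21 = 1/63, 1/3 · 2/63 = 2/189; summing to 1/28.
Therefore the posterior P(r = 3 | data) = (1/63) / (1/28) = 4/9.

0.444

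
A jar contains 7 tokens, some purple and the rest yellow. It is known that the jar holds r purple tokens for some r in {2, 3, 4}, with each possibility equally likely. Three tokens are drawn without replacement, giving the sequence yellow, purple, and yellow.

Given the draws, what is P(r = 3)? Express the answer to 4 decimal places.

0.3600

Under each hypothesis, the probability of the observed sequence is: P(data | r = 2) = (5/7)(2/6)(4/5) = 4/21; P(data | r = 3) = (4/7)(3/6)(3/5) = 6/35; P(data | r = 4) = (3/7)(4/6)(2/5) = 4/35.
Weighting by the prior gives 1/3 · 4/21 = 4/63, 1/3 · 6/35 = 2/35, 1/3 · 4/35 = 4/105; these sum to 10/63.
By Bayes' rule, P(r = 3 | data) = (2/35) / (10/63) = 9/25.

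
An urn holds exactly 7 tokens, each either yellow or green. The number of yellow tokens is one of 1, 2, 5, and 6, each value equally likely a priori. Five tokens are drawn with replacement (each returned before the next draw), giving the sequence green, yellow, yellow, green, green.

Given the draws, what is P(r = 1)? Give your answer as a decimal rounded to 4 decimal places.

0.2269

The likelihood of the observed sequence under each hypothesis: P(data | r = 1) = (6/7)(1/7)(1/7)(6/7)(6/7) = 0.012852; P(data | r = 2) = (5/7)(2/7)(2/7)(5/7)(5/7) = 0.02975; P(data | r = 5) = (2/7)(5/7)(5/7)(2/7)(2/7) = 0.0119; P(data | r = 6) = (1/7)(6/7)(6/7)(1/7)(1/7) = 0.002142.
Multiplying each by its prior: 1/4 · 0.012852 = 0.0032129, 1/4 · 0.02975 = 0.0074374, 1/4 · 0.0119 = 0.002975, 1/4 · 0.002142 = 0.00053549; summing to 0.014161.
Therefore the posterior P(r = 1 | data) = (0.0032129) / (0.014161) = 0.22689.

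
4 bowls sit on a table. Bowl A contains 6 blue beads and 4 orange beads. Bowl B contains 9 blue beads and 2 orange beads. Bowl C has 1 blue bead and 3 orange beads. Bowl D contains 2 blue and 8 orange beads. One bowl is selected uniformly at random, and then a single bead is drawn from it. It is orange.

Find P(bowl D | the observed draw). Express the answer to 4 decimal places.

0.3753

The likelihood of this draw under each hypothesis: P(data | bowl A) = (4/10) = 2/5; P(data | bowl B) = (2/11) = 2/11; P(data | bowl C) = (3/4) = 3/4; P(data | bowl D) = (8/10) = 4/5.
The prior-weighted likelihoods are 1/4 · 2/5 = 1/10, 1/4 · 2/11 = 1/22, 1/4 · 3/4 = 3/16, 1/4 · 4/5 = 1/5; these sum to 469/880.
So P(bowl D | data) = (1/5) / (469/880) = 176/469.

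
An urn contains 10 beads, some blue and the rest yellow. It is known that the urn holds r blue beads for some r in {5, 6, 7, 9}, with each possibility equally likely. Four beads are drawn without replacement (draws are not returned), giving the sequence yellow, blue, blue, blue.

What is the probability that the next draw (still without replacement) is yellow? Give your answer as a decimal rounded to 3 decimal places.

0.340

Under each hypothesis, the probability of the observed sequence is: P(data | r = 5) = (5/10)(5/9)(4/8)(3/7) = 0.059524; P(data | r = 6) = (4/10)(6/9)(5/8)(4/7) = 0.095238; P(data | r = 7) = (3/10)(7/9)(6/8)(5/7) = 0.125; P(data | r = 9) = (1/10)(9/9)(8/8)(7/7) = 0.1.
The prior-weighted likelihoods are 1/4 · 0.059524 = 0.014881, 1/4 · 0.095238 = 0.02381, 1/4 · 0.125 = 0.03125, 1/4 · 0.1 = 0.025; summing to 0.09494.
Normalising, the posterior is P(r = 5 | data) = 0.15674, P(r = 6 | data) = 0.25078, P(r = 7 | data) = 0.32915, P(r = 9 | data) = 0.26332.
So P(yellow next | data) = Σ P(yellow next | H) P(H | data) = (2/3)(0.15674) + (1/2)(0.25078) + (1/3)(0.32915) + (0)(0.26332) = 0.3396.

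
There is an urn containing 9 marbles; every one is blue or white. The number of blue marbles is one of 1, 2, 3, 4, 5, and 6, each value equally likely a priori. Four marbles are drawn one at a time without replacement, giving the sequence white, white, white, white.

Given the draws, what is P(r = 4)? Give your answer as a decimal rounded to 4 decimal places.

0.0397

Under each hypothesis, the probability of the observed sequence is: P(data | r = 1) = (8/9)(7/8)(6/7)(5/6) = 5/9; P(data | r = 2) = (7/9)(6/8)(5/7)(4/6) = 5/18; P(data | r = 3) = (6/9)(5/8)(4/7)(3/6) = 5/42; P(data | r = 4) = (5/9)(4/8)(3/7)(2/6) = 5/126; P(data | r = 5) = (4/9)(3/8)(2/7)(1/6) = 1/126; P(data | r = 6) = (3/9)(2/8)(1/7)(0/6) = 0.
Multiplying each by its prior: 1/6 · 5/9 = 5/54, 1/6 · 5/18 = 5/108, 1/6 · 5/42 = 5/252, 1/6 · 5/126 = 5/756, 1/6 · 1/126 = 1/756, 1/6 · 0 = 0; with total 1/6.
So P(r = 4 | data) = (5/756) / (1/6) = 5/126.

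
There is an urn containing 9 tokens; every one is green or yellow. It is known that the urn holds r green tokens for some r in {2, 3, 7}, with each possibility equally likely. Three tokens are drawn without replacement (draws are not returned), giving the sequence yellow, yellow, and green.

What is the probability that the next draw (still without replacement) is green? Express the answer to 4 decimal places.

The likelihood of the observed sequence under each hypothesis: P(data | r = 2) = (7/9)(6/8)(2/7) = 1/6; P(data | r = 3) = (6/9)(5/8)(3/7) = 5/28; P(data | r = 7) = (2/9)(1/8)(7/7) = 1/36.
Multiplying each by its prior: 1/3 · 1/6 = 1/18, 1/3 · 5/28 = 5/84, 1/3 · 1/36 = 1/108; these sum to 47/378.
The posterior is then P(r = 2 | data) = 21/47, P(r = 3 | data) = 45/94, P(r = 7 | data) = 7/94.
So P(green next | data) = Σ P(green next | H) P(H | data) = (1/6)(21/47) + (1/3)(45/94) + (1)(7/94) = 29/94.

0.3085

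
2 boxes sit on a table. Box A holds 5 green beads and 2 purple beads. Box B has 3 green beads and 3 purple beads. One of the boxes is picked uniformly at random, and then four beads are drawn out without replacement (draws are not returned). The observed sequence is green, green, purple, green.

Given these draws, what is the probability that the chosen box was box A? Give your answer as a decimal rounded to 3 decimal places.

Compute the likelihood of the observed sequence for each case: P(data | box A) = (5/7)(4/6)(2/5)(3/4) = 1/7; P(data | box B) = (3/6)(2/5)(3/4)(1/3) = 1/20.
Weighting by the prior gives 1/2 · 1/7 = 1/14, 1/2 · 1/20 = 1/40; these sum to 27/280.
By Bayes' rule, P(box A | data) = (1/14) / (27/280) = 20/27.

0.741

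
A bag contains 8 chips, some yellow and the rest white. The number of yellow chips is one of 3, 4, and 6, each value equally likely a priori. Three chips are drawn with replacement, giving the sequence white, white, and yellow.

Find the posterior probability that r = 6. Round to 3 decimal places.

Under each hypothesis, the probability of the observed sequence is: P(data | r = 3) = (5/8)(5/8)(3/8) = 0.14648; P(data | r = 4) = (4/8)(4/8)(4/8) = 0.125; P(data | r = 6) = (2/8)(2/8)(6/8) = 0.046875.
The prior-weighted likelihoods are 1/3 · 0.14648 = 0.048828, 1/3 · 0.125 = 0.041667, 1/3 · 0.046875 = 0.015625; summing to 0.10612.
Hence P(r = 6 | data) = (0.015625) / (0.10612) = 0.14724.

0.147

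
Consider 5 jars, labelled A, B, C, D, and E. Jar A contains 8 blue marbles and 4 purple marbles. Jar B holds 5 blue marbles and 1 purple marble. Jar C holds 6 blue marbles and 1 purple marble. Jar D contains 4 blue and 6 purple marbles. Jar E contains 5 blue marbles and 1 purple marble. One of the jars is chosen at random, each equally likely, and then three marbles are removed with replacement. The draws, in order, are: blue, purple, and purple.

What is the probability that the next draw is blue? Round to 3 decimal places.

The likelihood of the observed sequence under each hypothesis: P(data | jar A) = (8/12)(4/12)(4/12) = 0.074074; P(data | jar B) = (5/6)(1/6)(1/6) = 0.023148; P(data | jar C) = (6/7)(1/7)(1/7) = 0.017493; P(data | jar D) = (4/10)(6/10)(6/10) = 0.144; P(data | jar E) = (5/6)(1/6)(1/6) = 0.023148.
The prior-weighted likelihoods are 1/5 · 0.074074 = 0.014815, 1/5 · 0.023148 = 0.0046296, 1/5 · 0.017493 = 0.0034985, 1/5 · 0.144 = 0.0288, 1/5 · 0.023148 = 0.0046296; these sum to 0.056373.
Dividing through by the total gives posterior P(jar A | data) = 0.2628, P(jar B | data) = 0.082126, P(jar C | data) = 0.062061, P(jar D | data) = 0.51089, P(jar E | data) = 0.082126.
Averaging over the posterior, P(blue next | data) = (2/3)(0.2628) + (5/6)(0.082126) + (6/7)(0.062061) + (2/5)(0.51089) + (5/6)(0.082126) = 0.56963.

0.570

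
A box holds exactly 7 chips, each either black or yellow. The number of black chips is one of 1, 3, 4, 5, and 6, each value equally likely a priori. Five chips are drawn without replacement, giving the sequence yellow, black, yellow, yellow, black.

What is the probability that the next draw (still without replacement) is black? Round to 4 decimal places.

Under each hypothesis, the probability of the observed sequence is: P(data | r = 1) = (6/7)(1/6)(5/5)(4/4)(0/3) = 0; P(data | r = 3) = (4/7)(3/6)(3/5)(2/4)(2/3) = 2/35; P(data | r = 4) = (3/7)(4/6)(2/5)(1/4)(3/3) = 1/35; P(data | r = 5) = (2/7)(5/6)(1/5)(0/4) = 0; P(data | r = 6) = (1/7)(6/6)(0/5) = 0.
The prior-weighted likelihoods are 1/5 · 0 = 0, 1/5 · 2/35 = 2/175, 1/5 · 1/35 = 1/175, 1/5 · 0 = 0, 1/5 · 0 = 0; summing to 3/175.
The posterior is then P(r = 1 | data) = 0, P(r = 3 | data) = 2/3, P(r = 4 | data) = 1/3, P(r = 5 | data) = 0, P(r = 6 | data) = 0.
The predictive probability is P(black next | data) = (1/2)(2/3) + (1)(1/3) = 2/3.

0.6667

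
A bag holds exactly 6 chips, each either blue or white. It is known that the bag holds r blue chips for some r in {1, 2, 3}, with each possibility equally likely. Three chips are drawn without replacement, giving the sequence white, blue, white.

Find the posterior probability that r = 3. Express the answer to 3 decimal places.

The likelihood of the observed sequence under each hypothesis: P(data | r = 1) = (5/6)(1/5)(4/4) = 1/6; P(data | r = 2) = (4/6)(2/5)(3/4) = 1/5; P(data | r = 3) = (3/6)(3/5)(2/4) = 3/20.
Multiplying each by its prior: 1/3 · 1/6 = 1/18, 1/3 · 1/5 = 1/15, 1/3 · 3/20 = 1/20; with total 31/180.
Hence P(r = 3 | data) = (1/20) / (31/180) = 9/31.

0.290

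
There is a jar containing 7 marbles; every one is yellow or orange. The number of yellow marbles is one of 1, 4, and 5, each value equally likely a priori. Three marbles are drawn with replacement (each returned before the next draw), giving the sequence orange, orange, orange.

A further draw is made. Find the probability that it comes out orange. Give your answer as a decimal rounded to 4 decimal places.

Compute the likelihood of the observed sequence for each case: P(data | r = 1) = (6/7)(6/7)(6/7) = 0.62974; P(data | r = 4) = (3/7)(3/7)(3/7) = 0.078717; P(data | r = 5) = (2/7)(2/7)(2/7) = 0.023324.
Multiplying each by its prior: 1/3 · 0.62974 = 0.20991, 1/3 · 0.078717 = 0.026239, 1/3 · 0.023324 = 0.0077745; these sum to 0.24393.
Dividing through by the total gives posterior P(r = 1 | data) = 0.86056, P(r = 4 | data) = 0.10757, P(r = 5 | data) = 0.031873.
Averaging over the posterior, P(orange next | data) = (6/7)(0.86056) + (3/7)(0.10757) + (2/7)(0.031873) = 0.79283.

0.7928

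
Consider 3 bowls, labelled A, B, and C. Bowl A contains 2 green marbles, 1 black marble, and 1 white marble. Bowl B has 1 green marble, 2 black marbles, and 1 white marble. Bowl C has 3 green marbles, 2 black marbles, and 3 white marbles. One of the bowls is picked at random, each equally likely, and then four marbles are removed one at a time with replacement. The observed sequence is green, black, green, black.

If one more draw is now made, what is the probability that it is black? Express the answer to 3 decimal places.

0.348

For each hypothesis, P(data | H) works out to: P(data | bowl A) = (2/4)(1/4)(2/4)(1/4) = 0.015625; P(data | bowl B) = (1/4)(2/4)(1/4)(2/4) = 0.015625; P(data | bowl C) = (3/8)(2/8)(3/8)(2/8) = 0.0087891.
Weighting by the prior gives 1/3 · 0.015625 = 0.0052083, 1/3 · 0.015625 = 0.0052083, 1/3 · 0.0087891 = 0.0029297; summing to 0.013346.
Dividing through by the total gives posterior P(bowl A | data) = 0.39024, P(bowl B | data) = 0.39024, P(bowl C | data) = 0.21951.
The predictive probability is P(black next | data) = (1/4)(0.39024) + (1/2)(0.39024) + (1/4)(0.21951) = 0.34756.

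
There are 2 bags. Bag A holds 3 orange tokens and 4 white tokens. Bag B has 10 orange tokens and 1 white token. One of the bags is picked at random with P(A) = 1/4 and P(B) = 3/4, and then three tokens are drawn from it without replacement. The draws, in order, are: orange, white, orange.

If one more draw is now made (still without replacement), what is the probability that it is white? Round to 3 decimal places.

The likelihood of the observed sequence under each hypothesis: P(data | bag A) = (3/7)(4/6)(2/5) = 0.11429; P(data | bag B) = (10/11)(1/10)(9/9) = 0.090909.
Weighting by the prior gives 1/4 · 0.11429 = 0.028571, 3/4 · 0.090909 = 0.068182; these sum to 0.096753.
Dividing through by the total gives posterior P(bag A | data) = 0.2953, P(bag B | data) = 0.7047.
So P(white next | data) = Σ P(white next | H) P(H | data) = (3/4)(0.2953) + (0)(0.7047) = 0.22148.

0.221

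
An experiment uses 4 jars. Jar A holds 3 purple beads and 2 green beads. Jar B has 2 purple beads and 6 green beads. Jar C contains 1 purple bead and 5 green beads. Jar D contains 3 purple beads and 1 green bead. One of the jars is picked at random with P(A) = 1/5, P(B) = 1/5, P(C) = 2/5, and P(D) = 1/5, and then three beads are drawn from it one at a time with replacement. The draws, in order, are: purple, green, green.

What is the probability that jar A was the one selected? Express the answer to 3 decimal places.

Compute the likelihood of the observed sequence for each case: P(data | jar A) = (3/5)(2/5)(2/5) = 0.096; P(data | jar B) = (2/8)(6/8)(6/8) = 0.14062; P(data | jar C) = (1/6)(5/6)(5/6) = 0.11574; P(data | jar D) = (3/4)(1/4)(1/4) = 0.046875.
Weighting by the prior gives 1/5 · 0.096 = 0.0192, 1/5 · 0.14062 = 0.028125, 2/5 · 0.11574 = 0.046296, 1/5 · 0.046875 = 0.009375; summing to 0.103.
Hence P(jar A | data) = (0.0192) / (0.103) = 0.18641.

0.186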